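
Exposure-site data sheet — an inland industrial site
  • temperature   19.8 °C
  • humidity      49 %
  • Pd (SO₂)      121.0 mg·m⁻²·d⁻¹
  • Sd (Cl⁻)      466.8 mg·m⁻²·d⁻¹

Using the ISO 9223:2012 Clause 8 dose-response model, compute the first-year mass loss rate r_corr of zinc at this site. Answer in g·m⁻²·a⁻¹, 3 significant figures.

r_corr = 36.7 g·m⁻²·a⁻¹

zinc: f(T) = -0.071·(T−10) [T>10 °C] = -0.6958
  SO₂ term: 0.0129·121.0^0.44·exp(0.046·49-0.6958) = 0.5055
  Sd branch = 0.0175·Sd^0.57·e^(0.008·RH+0.085·T) = 4.63 μm/a
  sum: 0.5055 + 4.63 → r_corr = 5.136 μm/a
Convert to mass loss: 5.136 μm/a × 7.14 g/cm³ = 36.67 g·m⁻²·a⁻¹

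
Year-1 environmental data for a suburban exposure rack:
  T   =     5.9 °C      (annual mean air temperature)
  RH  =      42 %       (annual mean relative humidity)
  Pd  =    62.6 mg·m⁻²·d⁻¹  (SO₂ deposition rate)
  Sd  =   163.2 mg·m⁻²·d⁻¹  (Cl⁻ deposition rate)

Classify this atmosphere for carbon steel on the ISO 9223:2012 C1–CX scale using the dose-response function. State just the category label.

C3

carbon steel: f(T) = +0.150·(T−10) [T≤10 °C] = -0.6150
  SO₂ term: 1.77·62.6^0.52·exp(0.02·42-0.6150) = 19.05
  Cl⁻ term: 0.102·163.2^0.62·exp(0.033·42+0.04·5.9) = 12.16
  sum: 19.05 + 12.16 → r_corr = 31.21 μm/a
Category bounds: 25…50 μm/a bracket r_corr ⇒ C3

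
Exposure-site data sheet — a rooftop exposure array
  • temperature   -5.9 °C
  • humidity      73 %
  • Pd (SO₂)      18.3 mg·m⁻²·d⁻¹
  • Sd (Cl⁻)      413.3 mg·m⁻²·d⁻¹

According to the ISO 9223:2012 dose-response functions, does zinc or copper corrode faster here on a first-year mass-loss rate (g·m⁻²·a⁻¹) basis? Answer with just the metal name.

zinc

zinc: f(T) = +0.038·(T−10) [T≤10 °C] = -0.6042
  sulphur-dioxide contribution → 0.7278 μm/a
  chloride contribution → 0.589 μm/a
  ⇒ r_corr(zinc) = 1.317 μm/a
  mass loss = 1.317 μm/a × 7.14 g/cm³ = 9.402 g·m⁻²·a⁻¹
copper: T≤10 °C ⇒ hinge +0.126·(-5.9−10) = -2.0034
  sulphur-dioxide contribution → 0.113 μm/a
  chloride contribution → 0.5406 μm/a
  total first-year rate 0.6536 μm/a
  mass loss = 0.6536 μm/a × 8.96 g/cm³ = 5.856 g·m⁻²·a⁻¹
Ordering by g·m⁻²·a⁻¹: zinc (9.4) > copper (5.86)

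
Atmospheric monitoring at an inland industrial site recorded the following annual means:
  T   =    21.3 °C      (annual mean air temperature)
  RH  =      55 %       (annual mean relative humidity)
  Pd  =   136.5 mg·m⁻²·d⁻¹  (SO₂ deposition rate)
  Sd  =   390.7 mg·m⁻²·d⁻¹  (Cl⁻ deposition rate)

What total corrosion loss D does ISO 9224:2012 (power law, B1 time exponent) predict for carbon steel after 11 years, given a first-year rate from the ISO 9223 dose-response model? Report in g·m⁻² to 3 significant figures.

D(11) = 2.66e+03 g·m⁻²

carbon steel: T>10 °C ⇒ hinge -0.054·(21.3−10) = -0.6102
  sulphur-dioxide contribution → 37.24 μm/a
  chloride contribution → 59.4 μm/a
  total first-year rate 96.64 μm/a
Long-term exponent b (ISO 9224 Table 2, B1) = 0.523
  D(11) = 96.64 × 11^0.523 = 96.64 × 3.505 = 338.7 μm
  Mass loss = 338.7 μm × 7.85 g/cm³ = 2659 g·m⁻²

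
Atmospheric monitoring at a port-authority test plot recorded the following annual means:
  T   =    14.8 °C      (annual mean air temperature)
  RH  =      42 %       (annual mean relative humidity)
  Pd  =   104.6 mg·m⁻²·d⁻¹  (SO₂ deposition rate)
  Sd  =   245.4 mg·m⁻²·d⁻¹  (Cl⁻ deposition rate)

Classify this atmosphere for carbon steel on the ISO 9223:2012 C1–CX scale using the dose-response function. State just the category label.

C4

carbon steel: temperature factor f = -0.054·(4.8) = -0.2592
  Pd branch = 1.77·Pd^0.52·e^(0.02·RH+f) = 35.51 μm/a
  Cl⁻ term: 0.102·245.4^0.62·exp(0.033·42+0.04·14.8) = 22.35
  sum: 35.51 + 22.35 → r_corr = 57.87 μm/a
57.9 μm/a falls in (50, 80] for carbon steel → category C4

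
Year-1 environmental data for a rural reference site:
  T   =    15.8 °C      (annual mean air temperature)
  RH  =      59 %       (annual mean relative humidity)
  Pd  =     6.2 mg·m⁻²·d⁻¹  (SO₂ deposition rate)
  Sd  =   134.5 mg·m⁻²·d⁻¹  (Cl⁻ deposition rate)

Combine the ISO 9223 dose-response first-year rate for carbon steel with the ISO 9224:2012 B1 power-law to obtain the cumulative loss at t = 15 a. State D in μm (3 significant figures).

carbon steel: T>10 °C ⇒ hinge -0.054·(15.8−10) = -0.3132
  sulphur-dioxide contribution → 10.88 μm/a
  chloride contribution → 28.08 μm/a
  total first-year rate 38.96 μm/a
Long-term exponent b (ISO 9224 Table 2, B1) = 0.523
  D(15) = 38.96 × 15^0.523 = 38.96 × 4.122 = 160.6 μm

D(15) = 161 μm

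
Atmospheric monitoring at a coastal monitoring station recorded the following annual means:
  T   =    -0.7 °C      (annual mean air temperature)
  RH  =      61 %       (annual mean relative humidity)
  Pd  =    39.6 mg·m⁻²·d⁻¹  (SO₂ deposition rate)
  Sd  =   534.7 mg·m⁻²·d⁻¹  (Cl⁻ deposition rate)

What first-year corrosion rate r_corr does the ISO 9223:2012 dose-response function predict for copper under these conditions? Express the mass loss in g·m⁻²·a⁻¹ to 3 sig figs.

copper: f(T) = +0.126·(T−10) [T≤10 °C] = -1.3482
  SO₂ term: 0.0053·39.6^0.26·exp(0.059·61-1.3482) = 0.131
  Cl⁻ term: 0.01025·534.7^0.27·exp(0.036·61+0.049·-0.7) = 0.4854
  sum: 0.131 + 0.4854 → r_corr = 0.6164 μm/a
Convert to mass loss: 0.6164 μm/a × 8.96 g/cm³ = 5.523 g·m⁻²·a⁻¹

r_corr = 5.52 g·m⁻²·a⁻¹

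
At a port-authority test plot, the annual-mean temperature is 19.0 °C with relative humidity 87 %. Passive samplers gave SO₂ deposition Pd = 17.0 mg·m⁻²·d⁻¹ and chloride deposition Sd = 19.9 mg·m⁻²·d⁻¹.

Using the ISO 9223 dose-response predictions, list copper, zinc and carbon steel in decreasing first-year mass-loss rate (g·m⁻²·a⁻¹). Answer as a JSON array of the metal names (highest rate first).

["carbon steel", "copper", "zinc"]

copper: temperature factor f = -0.080·(9.0) = -0.7200
  Pd branch = 0.0053·Pd^0.26·e^(0.059·RH+f) = 0.9136 μm/a
  Sd branch = 0.01025·Sd^0.27·e^(0.036·RH+0.049·T) = 1.336 μm/a
  r_corr = 0.9136 + 1.336 = 2.25 μm/a
  mass loss = 2.25 μm/a × 8.96 g/cm³ = 20.16 g·m⁻²·a⁻¹
zinc: temperature factor f = -0.071·(9.0) = -0.6390
  SO₂ term: 0.0129·17.0^0.44·exp(0.046·87-0.6390) = 1.296
  Sd branch = 0.0175·Sd^0.57·e^(0.008·RH+0.085·T) = 0.9706 μm/a
  r_corr = 1.296 + 0.9706 = 2.266 μm/a
  mass loss = 2.266 μm/a × 7.14 g/cm³ = 16.18 g·m⁻²·a⁻¹
carbon steel: temperature factor f = -0.054·(9.0) = -0.4860
  SO₂ term: 1.77·17.0^0.52·exp(0.02·87-0.4860) = 27.07
  Cl⁻ term: 0.102·19.9^0.62·exp(0.033·87+0.04·19.0) = 24.59
  sum: 27.07 + 24.59 → r_corr = 51.66 μm/a
  mass loss = 51.66 μm/a × 7.85 g/cm³ = 405.5 g·m⁻²·a⁻¹
Ordering by g·m⁻²·a⁻¹: carbon steel (406) > copper (20.2) > zinc (16.2)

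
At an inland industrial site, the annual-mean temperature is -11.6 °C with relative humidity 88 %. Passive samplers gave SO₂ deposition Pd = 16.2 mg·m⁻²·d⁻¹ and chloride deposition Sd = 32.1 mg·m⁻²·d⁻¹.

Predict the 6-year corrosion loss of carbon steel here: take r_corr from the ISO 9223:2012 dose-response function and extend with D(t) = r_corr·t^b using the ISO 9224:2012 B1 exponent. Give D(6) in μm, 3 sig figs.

D(6) = 30.0 μm

carbon steel: f(T) = +0.150·(T−10) [T≤10 °C] = -3.2400
  Pd branch = 1.77·Pd^0.52·e^(0.02·RH+f) = 1.715 μm/a
  Cl⁻ term: 0.102·32.1^0.62·exp(0.033·88+0.04·-11.6) = 10.05
  r_corr = 1.715 + 10.05 = 11.77 μm/a
ISO 9224: D(t) = r_corr · t^b with b = 0.523 (carbon steel, B1)
  D(6) = 11.77 × 6^0.523 = 11.77 × 2.553 = 30.04 μm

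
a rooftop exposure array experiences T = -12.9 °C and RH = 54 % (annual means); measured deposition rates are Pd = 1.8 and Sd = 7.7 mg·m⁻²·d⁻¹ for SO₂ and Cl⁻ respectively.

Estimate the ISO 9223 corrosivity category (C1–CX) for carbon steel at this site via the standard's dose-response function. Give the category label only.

C2

carbon steel: f(T) = +0.150·(T−10) [T≤10 °C] = -3.4350
  SO₂ term: 1.77·1.8^0.52·exp(0.02·54-3.4350) = 0.228
  Sd branch = 0.102·Sd^0.62·e^(0.033·RH+0.04·T) = 1.282 μm/a
  r_corr = 0.228 + 1.282 = 1.51 μm/a
Category bounds: 1.3…25 μm/a bracket r_corr ⇒ C2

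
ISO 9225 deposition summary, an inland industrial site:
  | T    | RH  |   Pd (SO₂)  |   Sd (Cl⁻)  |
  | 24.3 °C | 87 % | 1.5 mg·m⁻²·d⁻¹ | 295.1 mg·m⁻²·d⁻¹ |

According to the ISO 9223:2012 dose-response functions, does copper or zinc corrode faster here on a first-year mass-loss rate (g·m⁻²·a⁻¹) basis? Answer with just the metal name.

zinc

copper: temperature factor f = -0.080·(14.3) = -1.1440
  Pd branch = 0.0053·Pd^0.26·e^(0.059·RH+f) = 0.318 μm/a
  Cl⁻ term: 0.01025·295.1^0.27·exp(0.036·87+0.049·24.3) = 3.589
  r_corr = 0.318 + 3.589 = 3.907 μm/a
  mass loss = 3.907 μm/a × 8.96 g/cm³ = 35 g·m⁻²·a⁻¹
zinc: temperature factor f = -0.071·(14.3) = -1.0153
  Pd branch = 0.0129·Pd^0.44·e^(0.046·RH+f) = 0.3056 μm/a
  Cl⁻ term: 0.0175·295.1^0.57·exp(0.008·87+0.085·24.3) = 7.083
  r_corr = 0.3056 + 7.083 = 7.389 μm/a
  mass loss = 7.389 μm/a × 7.14 g/cm³ = 52.76 g·m⁻²·a⁻¹
Ordering by g·m⁻²·a⁻¹: zinc (52.8) > copper (35)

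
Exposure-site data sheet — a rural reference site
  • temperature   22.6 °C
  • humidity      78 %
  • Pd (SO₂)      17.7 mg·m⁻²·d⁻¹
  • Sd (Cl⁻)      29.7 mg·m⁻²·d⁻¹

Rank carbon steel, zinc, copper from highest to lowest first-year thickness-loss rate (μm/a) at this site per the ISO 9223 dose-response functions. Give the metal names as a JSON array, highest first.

carbon steel: T>10 °C ⇒ hinge -0.054·(22.6−10) = -0.6804
  SO₂ term: 1.77·17.7^0.52·exp(0.02·78-0.6804) = 19.01
  Cl⁻ term: 0.102·29.7^0.62·exp(0.033·78+0.04·22.6) = 27.05
  sum: 19.01 + 27.05 → r_corr = 46.06 μm/a
zinc: f(T) = -0.071·(T−10) [T>10 °C] = -0.8946
  Pd branch = 0.0129·Pd^0.44·e^(0.046·RH+f) = 0.6752 μm/a
  Sd branch = 0.0175·Sd^0.57·e^(0.008·RH+0.085·T) = 1.541 μm/a
  r_corr = 0.6752 + 1.541 = 2.216 μm/a
copper: temperature factor f = -0.080·(12.6) = -1.0080
  SO₂ term: 0.0053·17.7^0.26·exp(0.059·78-1.0080) = 0.407
  Sd branch = 0.01025·Sd^0.27·e^(0.036·RH+0.049·T) = 1.285 μm/a
  sum: 0.407 + 1.285 → r_corr = 1.692 μm/a
Ordering by μm/a: carbon steel (46.1) > zinc (2.22) > copper (1.69)

["carbon steel", "zinc", "copper"]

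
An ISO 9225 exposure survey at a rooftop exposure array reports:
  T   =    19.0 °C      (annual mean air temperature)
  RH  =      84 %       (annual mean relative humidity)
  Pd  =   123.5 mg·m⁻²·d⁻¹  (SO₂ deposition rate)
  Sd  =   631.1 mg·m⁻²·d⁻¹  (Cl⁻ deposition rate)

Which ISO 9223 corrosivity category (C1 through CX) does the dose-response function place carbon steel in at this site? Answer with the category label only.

CX

carbon steel: f(T) = -0.054·(T−10) [T>10 °C] = -0.4860
  SO₂ term: 1.77·123.5^0.52·exp(0.02·84-0.4860) = 71.48
  Cl⁻ term: 0.102·631.1^0.62·exp(0.033·84+0.04·19.0) = 189.9
  r_corr = 71.48 + 189.9 = 261.4 μm/a
ISO 9223 Table 2 (carbon steel): 200 < 261 ≤ 700 μm/a ⇒ CX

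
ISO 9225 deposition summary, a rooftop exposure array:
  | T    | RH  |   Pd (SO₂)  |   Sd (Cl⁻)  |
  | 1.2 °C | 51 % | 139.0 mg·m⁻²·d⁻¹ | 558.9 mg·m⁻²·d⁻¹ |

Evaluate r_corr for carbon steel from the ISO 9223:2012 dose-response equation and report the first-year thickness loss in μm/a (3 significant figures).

r_corr = 46.2 μm/a

carbon steel: T≤10 °C ⇒ hinge +0.150·(1.2−10) = -1.3200
  Pd branch = 1.77·Pd^0.52·e^(0.02·RH+f) = 17.06 μm/a
  Cl⁻ term: 0.102·558.9^0.62·exp(0.033·51+0.04·1.2) = 29.09
  r_corr = 17.06 + 29.09 = 46.15 μm/a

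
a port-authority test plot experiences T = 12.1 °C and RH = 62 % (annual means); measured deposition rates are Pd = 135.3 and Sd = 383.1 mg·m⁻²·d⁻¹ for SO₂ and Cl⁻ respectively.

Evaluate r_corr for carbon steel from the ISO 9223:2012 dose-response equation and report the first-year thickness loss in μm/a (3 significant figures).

r_corr = 121 μm/a

carbon steel: temperature factor f = -0.054·(2.1) = -0.1134
  SO₂ term: 1.77·135.3^0.52·exp(0.02·62-0.1134) = 70.07
  Cl⁻ term: 0.102·383.1^0.62·exp(0.033·62+0.04·12.1) = 51.17
  r_corr = 70.07 + 51.17 = 121.2 μm/a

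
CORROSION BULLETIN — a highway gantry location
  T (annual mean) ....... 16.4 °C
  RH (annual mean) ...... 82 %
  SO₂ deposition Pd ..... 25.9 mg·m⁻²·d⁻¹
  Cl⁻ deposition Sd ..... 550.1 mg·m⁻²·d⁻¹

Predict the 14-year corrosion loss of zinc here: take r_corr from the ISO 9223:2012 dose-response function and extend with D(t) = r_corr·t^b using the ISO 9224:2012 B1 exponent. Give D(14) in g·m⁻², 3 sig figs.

D(14) = 394 g·m⁻²

zinc: temperature factor f = -0.071·(6.4) = -0.4544
  Pd branch = 0.0129·Pd^0.44·e^(0.046·RH+f) = 1.49 μm/a
  Cl⁻ term: 0.0175·550.1^0.57·exp(0.008·82+0.085·16.4) = 4.959
  r_corr = 1.49 + 4.959 = 6.449 μm/a
ISO 9224: D(t) = r_corr · t^b with b = 0.813 (zinc, B1)
  D(14) = 6.449 × 14^0.813 = 6.449 × 8.547 = 55.12 μm
  Mass loss = 55.12 μm × 7.14 g/cm³ = 393.6 g·m⁻²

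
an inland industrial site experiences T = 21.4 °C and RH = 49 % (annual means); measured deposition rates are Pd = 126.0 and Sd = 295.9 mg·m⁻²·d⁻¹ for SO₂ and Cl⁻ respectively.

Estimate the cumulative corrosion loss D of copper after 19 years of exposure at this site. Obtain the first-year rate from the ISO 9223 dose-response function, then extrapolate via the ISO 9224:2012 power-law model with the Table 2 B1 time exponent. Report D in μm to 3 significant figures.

copper: temperature factor f = -0.080·(11.4) = -0.9120
  SO₂ term: 0.0053·126.0^0.26·exp(0.059·49-0.9120) = 0.1348
  Sd branch = 0.01025·Sd^0.27·e^(0.036·RH+0.049·T) = 0.7933 μm/a
  r_corr = 0.1348 + 0.7933 = 0.9281 μm/a
Long-term exponent b (ISO 9224 Table 2, B1) = 0.667
  D(19) = 0.9281 × 19^0.667 = 0.9281 × 7.127 = 6.615 μm

D(19) = 6.62 μm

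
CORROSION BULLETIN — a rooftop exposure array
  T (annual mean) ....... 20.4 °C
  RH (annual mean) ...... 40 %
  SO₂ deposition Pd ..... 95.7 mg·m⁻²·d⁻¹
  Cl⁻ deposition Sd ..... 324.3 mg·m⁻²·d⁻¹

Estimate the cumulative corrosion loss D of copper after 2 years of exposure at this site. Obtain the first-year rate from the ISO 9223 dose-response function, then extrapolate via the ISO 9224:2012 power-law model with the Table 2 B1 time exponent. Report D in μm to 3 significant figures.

D(2) = 1.02 μm

copper: T>10 °C ⇒ hinge -0.080·(20.4−10) = -0.8320
  Pd branch = 0.0053·Pd^0.26·e^(0.059·RH+f) = 0.07997 μm/a
  Sd branch = 0.01025·Sd^0.27·e^(0.036·RH+0.049·T) = 0.56 μm/a
  r_corr = 0.07997 + 0.56 = 0.64 μm/a
ISO 9224: D(t) = r_corr · t^b with b = 0.667 (copper, B1)
  D(2) = 0.64 × 2^0.667 = 0.64 × 1.588 = 1.016 μm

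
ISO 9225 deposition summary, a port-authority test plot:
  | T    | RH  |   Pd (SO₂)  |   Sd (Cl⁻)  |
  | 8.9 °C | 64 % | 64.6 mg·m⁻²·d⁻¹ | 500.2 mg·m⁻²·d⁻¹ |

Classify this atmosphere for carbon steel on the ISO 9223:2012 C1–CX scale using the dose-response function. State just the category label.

C5

carbon steel: temperature factor f = +0.150·(-1.1) = -0.1650
  Pd branch = 1.77·Pd^0.52·e^(0.02·RH+f) = 47.16 μm/a
  Cl⁻ term: 0.102·500.2^0.62·exp(0.033·64+0.04·8.9) = 56.74
  sum: 47.16 + 56.74 → r_corr = 103.9 μm/a
104 μm/a falls in (80, 200] for carbon steel → category C5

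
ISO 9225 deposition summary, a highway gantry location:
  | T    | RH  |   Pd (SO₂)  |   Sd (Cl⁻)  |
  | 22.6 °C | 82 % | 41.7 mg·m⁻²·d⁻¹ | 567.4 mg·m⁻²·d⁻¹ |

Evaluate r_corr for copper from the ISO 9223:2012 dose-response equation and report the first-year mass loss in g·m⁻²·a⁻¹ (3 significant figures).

r_corr = 35.3 g·m⁻²·a⁻¹

copper: T>10 °C ⇒ hinge -0.080·(22.6−10) = -1.0080
  sulphur-dioxide contribution → 0.644 μm/a
  chloride contribution → 3.29 μm/a
  total first-year rate 3.934 μm/a
Convert to mass loss: 3.934 μm/a × 8.96 g/cm³ = 35.25 g·m⁻²·a⁻¹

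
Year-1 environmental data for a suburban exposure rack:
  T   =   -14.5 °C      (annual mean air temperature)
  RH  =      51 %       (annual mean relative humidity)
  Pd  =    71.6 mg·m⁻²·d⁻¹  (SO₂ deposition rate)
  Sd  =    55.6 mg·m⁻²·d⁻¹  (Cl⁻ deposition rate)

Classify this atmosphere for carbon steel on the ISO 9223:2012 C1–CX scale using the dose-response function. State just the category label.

carbon steel: f(T) = +0.150·(T−10) [T≤10 °C] = -3.6750
  Pd branch = 1.77·Pd^0.52·e^(0.02·RH+f) = 1.147 μm/a
  Cl⁻ term: 0.102·55.6^0.62·exp(0.033·51+0.04·-14.5) = 3.712
  sum: 1.147 + 3.712 → r_corr = 4.858 μm/a
4.86 μm/a falls in (1.3, 25] for carbon steel → category C2

C2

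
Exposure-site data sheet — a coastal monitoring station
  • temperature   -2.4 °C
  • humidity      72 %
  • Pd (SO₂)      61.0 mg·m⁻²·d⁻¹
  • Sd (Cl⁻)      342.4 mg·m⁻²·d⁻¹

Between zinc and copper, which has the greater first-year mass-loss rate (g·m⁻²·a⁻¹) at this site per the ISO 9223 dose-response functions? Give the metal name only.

zinc: temperature factor f = +0.038·(-12.4) = -0.4712
  Pd branch = 0.0129·Pd^0.44·e^(0.046·RH+f) = 1.349 μm/a
  Sd branch = 0.0175·Sd^0.57·e^(0.008·RH+0.085·T) = 0.7068 μm/a
  r_corr = 1.349 + 0.7068 = 2.055 μm/a
  mass loss = 2.055 μm/a × 7.14 g/cm³ = 14.68 g·m⁻²·a⁻¹
copper: f(T) = +0.126·(T−10) [T≤10 °C] = -1.5624
  SO₂ term: 0.0053·61.0^0.26·exp(0.059·72-1.5624) = 0.2264
  Cl⁻ term: 0.01025·342.4^0.27·exp(0.036·72+0.049·-2.4) = 0.5884
  r_corr = 0.2264 + 0.5884 = 0.8148 μm/a
  mass loss = 0.8148 μm/a × 8.96 g/cm³ = 7.3 g·m⁻²·a⁻¹
Ordering by g·m⁻²·a⁻¹: zinc (14.7) > copper (7.3)

zinc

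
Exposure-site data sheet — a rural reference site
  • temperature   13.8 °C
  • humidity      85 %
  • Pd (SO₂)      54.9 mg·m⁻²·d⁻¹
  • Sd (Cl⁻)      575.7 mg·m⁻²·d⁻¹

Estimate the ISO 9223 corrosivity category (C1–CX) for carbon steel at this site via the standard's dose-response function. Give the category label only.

CX

carbon steel: temperature factor f = -0.054·(3.8) = -0.2052
  sulphur-dioxide contribution → 63.35 μm/a
  chloride contribution → 150.6 μm/a
  total first-year rate 214 μm/a
ISO 9223 Table 2 (carbon steel): 200 < 214 ≤ 700 μm/a ⇒ CX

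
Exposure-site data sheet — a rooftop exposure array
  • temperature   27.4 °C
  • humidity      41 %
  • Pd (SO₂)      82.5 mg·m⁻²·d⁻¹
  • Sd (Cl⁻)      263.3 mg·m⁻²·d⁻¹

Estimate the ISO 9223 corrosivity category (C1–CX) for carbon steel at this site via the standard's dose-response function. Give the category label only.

carbon steel: T>10 °C ⇒ hinge -0.054·(27.4−10) = -0.9396
  sulphur-dioxide contribution → 15.58 μm/a
  chloride contribution → 37.4 μm/a
  total first-year rate 52.98 μm/a
53 μm/a falls in (50, 80] for carbon steel → category C4

C4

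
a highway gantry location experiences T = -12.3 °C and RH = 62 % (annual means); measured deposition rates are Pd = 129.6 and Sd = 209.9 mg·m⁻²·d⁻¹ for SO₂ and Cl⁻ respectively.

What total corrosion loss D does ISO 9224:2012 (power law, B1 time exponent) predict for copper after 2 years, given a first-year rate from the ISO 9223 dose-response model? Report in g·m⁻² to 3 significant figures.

copper: f(T) = +0.126·(T−10) [T≤10 °C] = -2.8098
  Pd branch = 0.0053·Pd^0.26·e^(0.059·RH+f) = 0.04385 μm/a
  Sd branch = 0.01025·Sd^0.27·e^(0.036·RH+0.049·T) = 0.2214 μm/a
  r_corr = 0.04385 + 0.2214 = 0.2653 μm/a
Long-term exponent b (ISO 9224 Table 2, B1) = 0.667
  D(2) = 0.2653 × 2^0.667 = 0.2653 × 1.588 = 0.4212 μm
  Mass loss = 0.4212 μm × 8.96 g/cm³ = 3.774 g·m⁻²

D(2) = 3.77 g·m⁻²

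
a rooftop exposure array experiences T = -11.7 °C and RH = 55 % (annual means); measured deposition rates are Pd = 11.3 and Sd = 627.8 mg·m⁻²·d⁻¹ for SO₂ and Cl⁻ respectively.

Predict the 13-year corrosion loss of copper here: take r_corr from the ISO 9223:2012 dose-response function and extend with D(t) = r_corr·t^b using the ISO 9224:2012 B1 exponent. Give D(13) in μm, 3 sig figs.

D(13) = 1.41 μm

copper: T≤10 °C ⇒ hinge +0.126·(-11.7−10) = -2.7342
  SO₂ term: 0.0053·11.3^0.26·exp(0.059·55-2.7342) = 0.01659
  Sd branch = 0.01025·Sd^0.27·e^(0.036·RH+0.049·T) = 0.2383 μm/a
  sum: 0.01659 + 0.2383 → r_corr = 0.2549 μm/a
ISO 9224: D(t) = r_corr · t^b with b = 0.667 (copper, B1)
  D(13) = 0.2549 × 13^0.667 = 0.2549 × 5.534 = 1.41 μm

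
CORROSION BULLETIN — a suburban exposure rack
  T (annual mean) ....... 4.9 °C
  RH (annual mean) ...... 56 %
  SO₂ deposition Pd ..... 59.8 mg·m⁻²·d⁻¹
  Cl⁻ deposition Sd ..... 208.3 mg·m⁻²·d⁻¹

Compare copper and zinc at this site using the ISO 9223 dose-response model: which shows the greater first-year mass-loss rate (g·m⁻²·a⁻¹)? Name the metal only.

copper: T≤10 °C ⇒ hinge +0.126·(4.9−10) = -0.6426
  SO₂ term: 0.0053·59.8^0.26·exp(0.059·56-0.6426) = 0.2198
  Cl⁻ term: 0.01025·208.3^0.27·exp(0.036·56+0.049·4.9) = 0.4136
  r_corr = 0.2198 + 0.4136 = 0.6334 μm/a
  mass loss = 0.6334 μm/a × 8.96 g/cm³ = 5.675 g·m⁻²·a⁻¹
zinc: temperature factor f = +0.038·(-5.1) = -0.1938
  SO₂ term: 0.0129·59.8^0.44·exp(0.046·56-0.1938) = 0.8451
  Sd branch = 0.0175·Sd^0.57·e^(0.008·RH+0.085·T) = 0.8712 μm/a
  sum: 0.8451 + 0.8712 → r_corr = 1.716 μm/a
  mass loss = 1.716 μm/a × 7.14 g/cm³ = 12.25 g·m⁻²·a⁻¹
Ordering by g·m⁻²·a⁻¹: zinc (12.3) > copper (5.68)

zinc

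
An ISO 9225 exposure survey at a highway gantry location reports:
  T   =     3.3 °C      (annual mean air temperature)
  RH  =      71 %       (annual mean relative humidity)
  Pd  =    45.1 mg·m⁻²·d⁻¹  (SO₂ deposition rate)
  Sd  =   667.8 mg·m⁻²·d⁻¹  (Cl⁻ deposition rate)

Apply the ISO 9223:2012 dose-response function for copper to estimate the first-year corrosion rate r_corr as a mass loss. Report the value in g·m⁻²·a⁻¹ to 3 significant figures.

copper: f(T) = +0.126·(T−10) [T≤10 °C] = -0.8442
  sulphur-dioxide contribution → 0.4046 μm/a
  chloride contribution → 0.8988 μm/a
  ⇒ r_corr(copper) = 1.303 μm/a
Convert to mass loss: 1.303 μm/a × 8.96 g/cm³ = 11.68 g·m⁻²·a⁻¹

r_corr = 11.7 g·m⁻²·a⁻¹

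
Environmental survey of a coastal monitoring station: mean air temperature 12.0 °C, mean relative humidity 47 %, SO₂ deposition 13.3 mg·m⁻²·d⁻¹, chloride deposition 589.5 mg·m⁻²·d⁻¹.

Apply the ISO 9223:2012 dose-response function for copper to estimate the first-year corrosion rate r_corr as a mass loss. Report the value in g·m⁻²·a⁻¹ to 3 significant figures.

copper: f(T) = -0.080·(T−10) [T>10 °C] = -0.1600
  Pd branch = 0.0053·Pd^0.26·e^(0.059·RH+f) = 0.1417 μm/a
  Cl⁻ term: 0.01025·589.5^0.27·exp(0.036·47+0.049·12.0) = 0.561
  sum: 0.1417 + 0.561 → r_corr = 0.7027 μm/a
Convert to mass loss: 0.7027 μm/a × 8.96 g/cm³ = 6.296 g·m⁻²·a⁻¹

r_corr = 6.30 g·m⁻²·a⁻¹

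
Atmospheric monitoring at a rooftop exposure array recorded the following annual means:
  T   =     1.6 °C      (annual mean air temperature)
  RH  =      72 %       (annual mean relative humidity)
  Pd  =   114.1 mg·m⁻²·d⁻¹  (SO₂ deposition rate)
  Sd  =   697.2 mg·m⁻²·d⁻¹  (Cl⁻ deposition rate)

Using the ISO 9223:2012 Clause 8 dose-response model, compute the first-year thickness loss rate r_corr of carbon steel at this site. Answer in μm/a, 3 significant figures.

carbon steel: temperature factor f = +0.150·(-8.4) = -1.2600
  Pd branch = 1.77·Pd^0.52·e^(0.02·RH+f) = 24.88 μm/a
  Sd branch = 0.102·Sd^0.62·e^(0.033·RH+0.04·T) = 67.79 μm/a
  sum: 24.88 + 67.79 → r_corr = 92.67 μm/a

r_corr = 92.7 μm/a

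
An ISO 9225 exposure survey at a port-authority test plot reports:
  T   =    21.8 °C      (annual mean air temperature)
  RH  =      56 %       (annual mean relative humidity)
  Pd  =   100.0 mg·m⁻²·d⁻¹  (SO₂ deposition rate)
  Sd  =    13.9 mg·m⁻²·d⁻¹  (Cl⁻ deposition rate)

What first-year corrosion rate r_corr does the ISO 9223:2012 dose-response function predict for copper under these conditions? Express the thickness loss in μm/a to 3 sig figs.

copper: T>10 °C ⇒ hinge -0.080·(21.8−10) = -0.9440
  SO₂ term: 0.0053·100.0^0.26·exp(0.059·56-0.9440) = 0.1859
  Sd branch = 0.01025·Sd^0.27·e^(0.036·RH+0.049·T) = 0.4558 μm/a
  r_corr = 0.1859 + 0.4558 = 0.6417 μm/a

r_corr = 0.642 μm/a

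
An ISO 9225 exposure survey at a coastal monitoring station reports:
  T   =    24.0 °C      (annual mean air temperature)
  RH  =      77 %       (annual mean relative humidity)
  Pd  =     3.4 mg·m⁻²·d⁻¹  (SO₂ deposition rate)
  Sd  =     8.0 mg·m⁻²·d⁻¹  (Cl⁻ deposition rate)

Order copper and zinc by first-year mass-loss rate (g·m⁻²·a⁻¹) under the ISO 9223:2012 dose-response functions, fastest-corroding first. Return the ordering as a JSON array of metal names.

["copper", "zinc"]

copper: T>10 °C ⇒ hinge -0.080·(24.0−10) = -1.1200
  SO₂ term: 0.0053·3.4^0.26·exp(0.059·77-1.1200) = 0.2234
  Sd branch = 0.01025·Sd^0.27·e^(0.036·RH+0.049·T) = 0.9314 μm/a
  r_corr = 0.2234 + 0.9314 = 1.155 μm/a
  mass loss = 1.155 μm/a × 8.96 g/cm³ = 10.35 g·m⁻²·a⁻¹
zinc: f(T) = -0.071·(T−10) [T>10 °C] = -0.9940
  Pd branch = 0.0129·Pd^0.44·e^(0.046·RH+f) = 0.2825 μm/a
  Cl⁻ term: 0.0175·8.0^0.57·exp(0.008·77+0.085·24.0) = 0.8152
  r_corr = 0.2825 + 0.8152 = 1.098 μm/a
  mass loss = 1.098 μm/a × 7.14 g/cm³ = 7.838 g·m⁻²·a⁻¹
Ordering by g·m⁻²·a⁻¹: copper (10.3) > zinc (7.84)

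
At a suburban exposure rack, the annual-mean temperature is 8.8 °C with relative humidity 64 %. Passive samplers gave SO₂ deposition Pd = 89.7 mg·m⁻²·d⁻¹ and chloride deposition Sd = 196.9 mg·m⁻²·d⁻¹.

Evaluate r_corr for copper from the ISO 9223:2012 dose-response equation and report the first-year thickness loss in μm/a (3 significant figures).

copper: f(T) = +0.126·(T−10) [T≤10 °C] = -0.1512
  sulphur-dioxide contribution → 0.6401 μm/a
  chloride contribution → 0.6577 μm/a
  ⇒ r_corr(copper) = 1.298 μm/a

r_corr = 1.30 μm/a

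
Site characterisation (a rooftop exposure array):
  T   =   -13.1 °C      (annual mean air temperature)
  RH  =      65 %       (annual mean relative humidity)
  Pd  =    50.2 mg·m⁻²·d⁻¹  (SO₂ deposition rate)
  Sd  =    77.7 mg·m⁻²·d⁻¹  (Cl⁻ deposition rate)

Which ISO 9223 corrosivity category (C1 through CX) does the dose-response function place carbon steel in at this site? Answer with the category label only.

C2

carbon steel: temperature factor f = +0.150·(-23.1) = -3.4650
  SO₂ term: 1.77·50.2^0.52·exp(0.02·65-3.4650) = 1.556
  Sd branch = 0.102·Sd^0.62·e^(0.033·RH+0.04·T) = 7.667 μm/a
  r_corr = 1.556 + 7.667 = 9.224 μm/a
Category bounds: 1.3…25 μm/a bracket r_corr ⇒ C2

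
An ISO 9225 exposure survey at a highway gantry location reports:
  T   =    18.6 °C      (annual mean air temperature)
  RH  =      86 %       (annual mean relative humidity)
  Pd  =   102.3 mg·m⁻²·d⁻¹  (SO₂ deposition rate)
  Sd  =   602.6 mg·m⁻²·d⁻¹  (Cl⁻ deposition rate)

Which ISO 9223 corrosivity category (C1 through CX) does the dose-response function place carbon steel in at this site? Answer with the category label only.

CX

carbon steel: T>10 °C ⇒ hinge -0.054·(18.6−10) = -0.4644
  sulphur-dioxide contribution → 68.93 μm/a
  chloride contribution → 194 μm/a
  ⇒ r_corr(carbon steel) = 263 μm/a
ISO 9223 Table 2 (carbon steel): 200 < 263 ≤ 700 μm/a ⇒ CX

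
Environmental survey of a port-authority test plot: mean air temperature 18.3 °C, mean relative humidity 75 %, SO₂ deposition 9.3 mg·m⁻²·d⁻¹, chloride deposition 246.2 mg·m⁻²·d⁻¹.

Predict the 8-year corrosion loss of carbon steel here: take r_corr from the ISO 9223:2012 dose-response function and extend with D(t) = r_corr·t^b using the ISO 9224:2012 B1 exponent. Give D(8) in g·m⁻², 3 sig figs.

carbon steel: f(T) = -0.054·(T−10) [T>10 °C] = -0.4482
  sulphur-dioxide contribution → 16.16 μm/a
  chloride contribution → 76.56 μm/a
  total first-year rate 92.71 μm/a
Long-term exponent b (ISO 9224 Table 2, B1) = 0.523
  D(8) = 92.71 × 8^0.523 = 92.71 × 2.967 = 275.1 μm
  Mass loss = 275.1 μm × 7.85 g/cm³ = 2159 g·m⁻²

D(8) = 2.16e+03 g·m⁻²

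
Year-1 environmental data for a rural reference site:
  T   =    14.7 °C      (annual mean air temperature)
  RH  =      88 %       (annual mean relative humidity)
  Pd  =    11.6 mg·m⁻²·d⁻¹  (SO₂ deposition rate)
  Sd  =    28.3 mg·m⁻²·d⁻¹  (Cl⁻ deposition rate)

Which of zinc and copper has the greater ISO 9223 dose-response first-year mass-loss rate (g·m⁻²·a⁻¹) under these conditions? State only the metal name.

copper

zinc: temperature factor f = -0.071·(4.7) = -0.3337
  sulphur-dioxide contribution → 1.556 μm/a
  chloride contribution → 0.8298 μm/a
  total first-year rate 2.386 μm/a
  mass loss = 2.386 μm/a × 7.14 g/cm³ = 17.04 g·m⁻²·a⁻¹
copper: f(T) = -0.080·(T−10) [T>10 °C] = -0.3760
  sulphur-dioxide contribution → 1.238 μm/a
  chloride contribution → 1.234 μm/a
  ⇒ r_corr(copper) = 2.472 μm/a
  mass loss = 2.472 μm/a × 8.96 g/cm³ = 22.15 g·m⁻²·a⁻¹
Ordering by g·m⁻²·a⁻¹: copper (22.1) > zinc (17)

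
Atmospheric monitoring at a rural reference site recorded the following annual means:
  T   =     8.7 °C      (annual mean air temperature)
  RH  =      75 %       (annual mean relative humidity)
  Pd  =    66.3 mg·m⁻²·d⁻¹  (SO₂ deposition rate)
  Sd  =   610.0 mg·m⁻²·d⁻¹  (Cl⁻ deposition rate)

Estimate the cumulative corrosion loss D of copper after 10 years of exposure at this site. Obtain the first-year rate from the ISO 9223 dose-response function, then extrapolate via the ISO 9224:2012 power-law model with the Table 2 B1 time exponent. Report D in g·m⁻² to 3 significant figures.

D(10) = 101 g·m⁻²

copper: T≤10 °C ⇒ hinge +0.126·(8.7−10) = -0.1638
  SO₂ term: 0.0053·66.3^0.26·exp(0.059·75-0.1638) = 1.118
  Cl⁻ term: 0.01025·610.0^0.27·exp(0.036·75+0.049·8.7) = 1.32
  r_corr = 1.118 + 1.32 = 2.438 μm/a
Power-law: D(10) = r_corr · 10^0.667
  D(10) = 2.438 × 10^0.667 = 2.438 × 4.645 = 11.32 μm
  Mass loss = 11.32 μm × 8.96 g/cm³ = 101.5 g·m⁻²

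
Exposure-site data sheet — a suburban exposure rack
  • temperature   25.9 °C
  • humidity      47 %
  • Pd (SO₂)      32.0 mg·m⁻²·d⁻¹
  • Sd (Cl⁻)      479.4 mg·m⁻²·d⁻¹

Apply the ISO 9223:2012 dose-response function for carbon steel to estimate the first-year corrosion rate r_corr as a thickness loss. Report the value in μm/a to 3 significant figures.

r_corr = 73.9 μm/a

carbon steel: T>10 °C ⇒ hinge -0.054·(25.9−10) = -0.8586
  Pd branch = 1.77·Pd^0.52·e^(0.02·RH+f) = 11.64 μm/a
  Cl⁻ term: 0.102·479.4^0.62·exp(0.033·47+0.04·25.9) = 62.25
  sum: 11.64 + 62.25 → r_corr = 73.89 μm/a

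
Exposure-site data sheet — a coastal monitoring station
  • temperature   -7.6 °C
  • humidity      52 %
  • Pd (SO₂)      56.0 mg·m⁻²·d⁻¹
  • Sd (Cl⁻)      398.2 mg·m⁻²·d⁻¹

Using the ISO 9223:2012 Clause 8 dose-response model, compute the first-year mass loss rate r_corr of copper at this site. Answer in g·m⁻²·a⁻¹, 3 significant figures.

copper: f(T) = +0.126·(T−10) [T≤10 °C] = -2.2176
  sulphur-dioxide contribution → 0.03533 μm/a
  chloride contribution → 0.2312 μm/a
  ⇒ r_corr(copper) = 0.2665 μm/a
Convert to mass loss: 0.2665 μm/a × 8.96 g/cm³ = 2.388 g·m⁻²·a⁻¹

r_corr = 2.39 g·m⁻²·a⁻¹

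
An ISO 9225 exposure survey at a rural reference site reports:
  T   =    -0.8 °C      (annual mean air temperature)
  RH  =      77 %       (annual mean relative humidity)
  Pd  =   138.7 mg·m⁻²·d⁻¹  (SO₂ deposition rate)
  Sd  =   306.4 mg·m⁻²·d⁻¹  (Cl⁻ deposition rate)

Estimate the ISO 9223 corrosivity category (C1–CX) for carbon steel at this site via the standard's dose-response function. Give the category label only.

carbon steel: temperature factor f = +0.150·(-10.8) = -1.6200
  sulphur-dioxide contribution → 21.24 μm/a
  chloride contribution → 43.63 μm/a
  ⇒ r_corr(carbon steel) = 64.86 μm/a
ISO 9223 Table 2 (carbon steel): 50 < 64.9 ≤ 80 μm/a ⇒ C4

C4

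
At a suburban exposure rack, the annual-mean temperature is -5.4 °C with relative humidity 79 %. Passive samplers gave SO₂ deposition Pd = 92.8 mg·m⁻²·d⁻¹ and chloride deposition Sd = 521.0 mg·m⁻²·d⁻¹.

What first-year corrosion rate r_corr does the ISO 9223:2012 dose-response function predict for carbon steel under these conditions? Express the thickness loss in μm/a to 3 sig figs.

carbon steel: T≤10 °C ⇒ hinge +0.150·(-5.4−10) = -2.3100
  Pd branch = 1.77·Pd^0.52·e^(0.02·RH+f) = 8.996 μm/a
  Cl⁻ term: 0.102·521.0^0.62·exp(0.033·79+0.04·-5.4) = 53.88
  r_corr = 8.996 + 53.88 = 62.88 μm/a

r_corr = 62.9 μm/a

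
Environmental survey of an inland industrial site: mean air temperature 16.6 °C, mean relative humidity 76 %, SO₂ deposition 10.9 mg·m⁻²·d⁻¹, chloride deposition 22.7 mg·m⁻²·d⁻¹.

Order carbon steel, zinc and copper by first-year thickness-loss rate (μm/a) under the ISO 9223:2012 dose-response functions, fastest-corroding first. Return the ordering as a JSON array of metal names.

carbon steel: T>10 °C ⇒ hinge -0.054·(16.6−10) = -0.3564
  Pd branch = 1.77·Pd^0.52·e^(0.02·RH+f) = 19.62 μm/a
  Sd branch = 0.102·Sd^0.62·e^(0.033·RH+0.04·T) = 16.86 μm/a
  r_corr = 19.62 + 16.86 = 36.49 μm/a
zinc: f(T) = -0.071·(T−10) [T>10 °C] = -0.4686
  SO₂ term: 0.0129·10.9^0.44·exp(0.046·76-0.4686) = 0.7618
  Cl⁻ term: 0.0175·22.7^0.57·exp(0.008·76+0.085·16.6) = 0.7813
  sum: 0.7618 + 0.7813 → r_corr = 1.543 μm/a
copper: f(T) = -0.080·(T−10) [T>10 °C] = -0.5280
  Pd branch = 0.0053·Pd^0.26·e^(0.059·RH+f) = 0.5153 μm/a
  Cl⁻ term: 0.01025·22.7^0.27·exp(0.036·76+0.049·16.6) = 0.8286
  sum: 0.5153 + 0.8286 → r_corr = 1.344 μm/a
Ordering by μm/a: carbon steel (36.5) > zinc (1.54) > copper (1.34)

["carbon steel", "zinc", "copper"]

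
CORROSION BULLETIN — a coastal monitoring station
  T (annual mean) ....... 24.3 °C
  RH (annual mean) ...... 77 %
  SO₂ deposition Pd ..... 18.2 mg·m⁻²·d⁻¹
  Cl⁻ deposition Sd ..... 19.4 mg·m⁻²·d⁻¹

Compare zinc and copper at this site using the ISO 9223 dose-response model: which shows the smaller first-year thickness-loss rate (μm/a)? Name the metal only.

zinc: f(T) = -0.071·(T−10) [T>10 °C] = -1.0153
  sulphur-dioxide contribution → 0.5786 μm/a
  chloride contribution → 1.386 μm/a
  ⇒ r_corr(zinc) = 1.964 μm/a
copper: T>10 °C ⇒ hinge -0.080·(24.3−10) = -1.1440
  sulphur-dioxide contribution → 0.3373 μm/a
  chloride contribution → 1.201 μm/a
  total first-year rate 1.538 μm/a
Ordering by μm/a: zinc (1.96) > copper (1.54)

copper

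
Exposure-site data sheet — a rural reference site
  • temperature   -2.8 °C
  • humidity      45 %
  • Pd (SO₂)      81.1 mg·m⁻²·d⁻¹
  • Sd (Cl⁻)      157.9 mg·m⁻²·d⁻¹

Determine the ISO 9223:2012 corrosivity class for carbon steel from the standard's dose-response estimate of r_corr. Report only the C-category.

C2

carbon steel: T≤10 °C ⇒ hinge +0.150·(-2.8−10) = -1.9200
  sulphur-dioxide contribution → 6.276 μm/a
  chloride contribution → 9.287 μm/a
  total first-year rate 15.56 μm/a
Category bounds: 1.3…25 μm/a bracket r_corr ⇒ C2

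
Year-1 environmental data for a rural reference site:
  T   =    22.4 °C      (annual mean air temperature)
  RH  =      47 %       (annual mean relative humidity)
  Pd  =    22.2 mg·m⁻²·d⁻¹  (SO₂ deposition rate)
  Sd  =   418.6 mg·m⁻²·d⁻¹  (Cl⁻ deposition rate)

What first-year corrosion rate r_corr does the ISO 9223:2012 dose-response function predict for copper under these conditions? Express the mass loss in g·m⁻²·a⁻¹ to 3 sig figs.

copper: T>10 °C ⇒ hinge -0.080·(22.4−10) = -0.9920
  Pd branch = 0.0053·Pd^0.26·e^(0.059·RH+f) = 0.07044 μm/a
  Sd branch = 0.01025·Sd^0.27·e^(0.036·RH+0.049·T) = 0.8514 μm/a
  sum: 0.07044 + 0.8514 → r_corr = 0.9218 μm/a
Convert to mass loss: 0.9218 μm/a × 8.96 g/cm³ = 8.259 g·m⁻²·a⁻¹

r_corr = 8.26 g·m⁻²·a⁻¹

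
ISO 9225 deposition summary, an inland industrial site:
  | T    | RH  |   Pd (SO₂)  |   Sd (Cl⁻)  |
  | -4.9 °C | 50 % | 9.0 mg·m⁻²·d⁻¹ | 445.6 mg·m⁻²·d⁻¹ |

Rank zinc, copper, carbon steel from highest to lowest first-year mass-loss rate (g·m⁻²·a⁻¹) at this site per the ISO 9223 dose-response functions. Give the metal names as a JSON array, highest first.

zinc: temperature factor f = +0.038·(-14.9) = -0.5662
  Pd branch = 0.0129·Pd^0.44·e^(0.046·RH+f) = 0.1921 μm/a
  Sd branch = 0.0175·Sd^0.57·e^(0.008·RH+0.085·T) = 0.5569 μm/a
  r_corr = 0.1921 + 0.5569 = 0.749 μm/a
  mass loss = 0.749 μm/a × 7.14 g/cm³ = 5.348 g·m⁻²·a⁻¹
copper: temperature factor f = +0.126·(-14.9) = -1.8774
  SO₂ term: 0.0053·9.0^0.26·exp(0.059·50-1.8774) = 0.02743
  Sd branch = 0.01025·Sd^0.27·e^(0.036·RH+0.049·T) = 0.2532 μm/a
  r_corr = 0.02743 + 0.2532 = 0.2806 μm/a
  mass loss = 0.2806 μm/a × 8.96 g/cm³ = 2.514 g·m⁻²·a⁻¹
carbon steel: temperature factor f = +0.150·(-14.9) = -2.2350
  Pd branch = 1.77·Pd^0.52·e^(0.02·RH+f) = 1.614 μm/a
  Cl⁻ term: 0.102·445.6^0.62·exp(0.033·50+0.04·-4.9) = 19.16
  sum: 1.614 + 19.16 → r_corr = 20.77 μm/a
  mass loss = 20.77 μm/a × 7.85 g/cm³ = 163.1 g·m⁻²·a⁻¹
Ordering by g·m⁻²·a⁻¹: carbon steel (163) > zinc (5.35) > copper (2.51)

["carbon steel", "zinc", "copper"]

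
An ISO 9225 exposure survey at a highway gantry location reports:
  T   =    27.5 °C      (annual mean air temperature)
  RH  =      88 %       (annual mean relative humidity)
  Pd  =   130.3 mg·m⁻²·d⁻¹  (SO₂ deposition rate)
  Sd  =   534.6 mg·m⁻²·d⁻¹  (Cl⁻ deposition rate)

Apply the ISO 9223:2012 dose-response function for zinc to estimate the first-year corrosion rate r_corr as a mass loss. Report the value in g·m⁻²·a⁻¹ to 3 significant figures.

r_corr = 107 g·m⁻²·a⁻¹

zinc: temperature factor f = -0.071·(17.5) = -1.2425
  SO₂ term: 0.0129·130.3^0.44·exp(0.046·88-1.2425) = 1.818
  Sd branch = 0.0175·Sd^0.57·e^(0.008·RH+0.085·T) = 13.15 μm/a
  r_corr = 1.818 + 13.15 = 14.97 μm/a
Convert to mass loss: 14.97 μm/a × 7.14 g/cm³ = 106.9 g·m⁻²·a⁻¹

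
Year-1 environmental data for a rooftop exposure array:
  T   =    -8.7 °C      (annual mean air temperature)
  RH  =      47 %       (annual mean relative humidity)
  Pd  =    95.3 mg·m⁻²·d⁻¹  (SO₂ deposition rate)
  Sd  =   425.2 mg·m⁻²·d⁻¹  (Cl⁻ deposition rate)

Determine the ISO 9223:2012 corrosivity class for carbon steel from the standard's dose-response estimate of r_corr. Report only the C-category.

carbon steel: f(T) = +0.150·(T−10) [T≤10 °C] = -2.8050
  SO₂ term: 1.77·95.3^0.52·exp(0.02·47-2.8050) = 2.932
  Sd branch = 0.102·Sd^0.62·e^(0.033·RH+0.04·T) = 14.48 μm/a
  sum: 2.932 + 14.48 → r_corr = 17.41 μm/a
ISO 9223 Table 2 (carbon steel): 1.3 < 17.4 ≤ 25 μm/a ⇒ C2

C2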